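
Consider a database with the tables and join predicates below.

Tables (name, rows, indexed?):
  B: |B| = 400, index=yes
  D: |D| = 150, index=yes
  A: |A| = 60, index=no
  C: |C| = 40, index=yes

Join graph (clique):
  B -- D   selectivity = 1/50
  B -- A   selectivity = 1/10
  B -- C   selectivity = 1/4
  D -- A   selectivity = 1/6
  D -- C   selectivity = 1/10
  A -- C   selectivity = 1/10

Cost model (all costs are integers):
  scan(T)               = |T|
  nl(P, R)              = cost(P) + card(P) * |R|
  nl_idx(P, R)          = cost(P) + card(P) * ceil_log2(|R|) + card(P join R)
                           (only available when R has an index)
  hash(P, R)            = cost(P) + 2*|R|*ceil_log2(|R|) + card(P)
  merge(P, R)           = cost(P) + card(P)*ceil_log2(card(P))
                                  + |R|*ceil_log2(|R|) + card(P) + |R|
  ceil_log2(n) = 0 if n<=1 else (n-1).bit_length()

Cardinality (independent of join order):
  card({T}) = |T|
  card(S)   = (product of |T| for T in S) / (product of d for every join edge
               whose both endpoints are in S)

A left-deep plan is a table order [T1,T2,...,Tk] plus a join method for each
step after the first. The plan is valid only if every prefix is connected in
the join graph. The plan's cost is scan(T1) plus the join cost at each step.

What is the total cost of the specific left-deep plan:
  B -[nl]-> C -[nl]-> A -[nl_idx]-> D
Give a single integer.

275720

step 1: scan B: cost=400, card=400
step 2: join C via nl
    card(P join C) = 400*40/(4) = 4000
    cost = 400 + 400*40 = 16400
step 3: join A via nl
    card(P join A) = 4000*60/(10*10) = 2400
    cost = 16400 + 4000*60 = 256400
step 4: join D via nl_idx
    card(P join D) = 2400*150/(50*6*10) = 120
    cost = 256400 + 2400*8 + 120 = 275720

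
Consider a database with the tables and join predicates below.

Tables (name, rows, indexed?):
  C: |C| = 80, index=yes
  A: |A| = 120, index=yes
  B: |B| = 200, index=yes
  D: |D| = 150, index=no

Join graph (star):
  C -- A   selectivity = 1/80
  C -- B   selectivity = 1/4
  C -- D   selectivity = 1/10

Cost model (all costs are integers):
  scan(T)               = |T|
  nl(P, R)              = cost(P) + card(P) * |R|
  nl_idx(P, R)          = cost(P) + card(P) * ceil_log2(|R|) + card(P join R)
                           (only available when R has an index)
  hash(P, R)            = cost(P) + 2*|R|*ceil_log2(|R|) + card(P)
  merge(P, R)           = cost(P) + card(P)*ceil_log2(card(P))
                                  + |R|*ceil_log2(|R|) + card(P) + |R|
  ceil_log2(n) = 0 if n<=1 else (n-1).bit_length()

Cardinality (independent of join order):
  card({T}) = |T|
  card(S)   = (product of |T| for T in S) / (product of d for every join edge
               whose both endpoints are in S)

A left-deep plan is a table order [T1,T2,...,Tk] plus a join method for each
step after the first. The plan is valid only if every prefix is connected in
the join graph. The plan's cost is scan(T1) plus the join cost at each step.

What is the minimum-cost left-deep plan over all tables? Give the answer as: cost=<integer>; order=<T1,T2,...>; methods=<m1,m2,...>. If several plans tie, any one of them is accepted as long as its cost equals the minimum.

Selinger DP (subsets sized 1..n):
  {C}: scan cost=80, card=80
  {A}: scan cost=120, card=120
  {B}: scan cost=200, card=200
  {D}: scan cost=150, card=150
  {AC}: card=120; try (A,nl_idx)→760, (C,nl_idx)→1080, (C,hash)→1360, (A,merge)→1680, (C,merge)→1720, (A,hash)→1840 …(+2); best=760 via (A,nl_idx)
  {BC}: card=4000; try (C,hash)→1520, (B,merge)→2520, (C,merge)→2640, (B,hash)→3360, (B,nl_idx)→4720, (C,nl_idx)→5600 …(+2); best=1520 via (C,hash)
  {CD}: card=1200; try (C,hash)→1420, (D,merge)→2070, (C,merge)→2140, (C,nl_idx)→2400, (D,hash)→2560, (D,nl)→12080 …(+1); best=1420 via (C,hash)
  {ABC}: card=6000; try (B,merge)→3520, (B,hash)→4080, (A,hash)→7200, (B,nl_idx)→7720, (B,nl)→24760, (A,nl_idx)→35520 …(+2); best=3520 via (B,merge)
  {ACD}: card=1800; try (D,merge)→3070, (D,hash)→3280, (A,hash)→4300, (A,nl_idx)→11620, (A,merge)→16780, (D,nl)→18760 …(+1); best=3070 via (D,merge)
  {BCD}: card=60000; try (B,hash)→5820, (D,hash)→7920, (B,merge)→17620, (D,merge)→54870, (B,nl_idx)→71020, (B,nl)→241420 …(+1); best=5820 via (B,hash)
  {ABCD}: card=90000; try (B,hash)→8070, (D,hash)→11920, (B,merge)→26470, (A,hash)→67500, (D,merge)→88870, (B,nl_idx)→107470 …(+5); best=8070 via (B,hash)

cost=8070; order=C,A,D,B; methods=nl_idx,merge,hash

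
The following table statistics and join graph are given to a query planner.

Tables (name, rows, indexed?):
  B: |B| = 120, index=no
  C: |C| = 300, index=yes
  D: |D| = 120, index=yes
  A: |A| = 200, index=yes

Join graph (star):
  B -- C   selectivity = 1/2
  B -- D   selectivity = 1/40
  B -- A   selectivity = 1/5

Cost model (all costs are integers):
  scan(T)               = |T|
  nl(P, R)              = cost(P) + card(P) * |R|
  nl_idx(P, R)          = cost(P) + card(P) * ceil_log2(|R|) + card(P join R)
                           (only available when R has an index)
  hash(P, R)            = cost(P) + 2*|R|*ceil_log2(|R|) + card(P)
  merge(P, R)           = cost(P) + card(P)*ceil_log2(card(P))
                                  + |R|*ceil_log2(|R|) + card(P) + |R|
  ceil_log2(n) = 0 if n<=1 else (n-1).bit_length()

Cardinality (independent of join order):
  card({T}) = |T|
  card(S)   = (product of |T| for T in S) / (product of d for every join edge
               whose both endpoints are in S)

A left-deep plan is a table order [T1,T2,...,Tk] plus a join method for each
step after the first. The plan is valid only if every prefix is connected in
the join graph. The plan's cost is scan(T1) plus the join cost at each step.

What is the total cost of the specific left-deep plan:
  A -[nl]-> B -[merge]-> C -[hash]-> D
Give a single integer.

step 1: scan A: cost=200, card=200
step 2: join B via nl
    card(P join B) = 200*120/(5) = 4800
    cost = 200 + 200*120 = 24200
step 3: join C via merge
    card(P join C) = 4800*300/(2) = 720000
    cost = 24200 + 4800*13 + 300*9 + 4800 + 300 = 94400
step 4: join D via hash
    card(P join D) = 720000*120/(40) = 2160000
    cost = 94400 + 2*120*7 + 720000 = 816080

816080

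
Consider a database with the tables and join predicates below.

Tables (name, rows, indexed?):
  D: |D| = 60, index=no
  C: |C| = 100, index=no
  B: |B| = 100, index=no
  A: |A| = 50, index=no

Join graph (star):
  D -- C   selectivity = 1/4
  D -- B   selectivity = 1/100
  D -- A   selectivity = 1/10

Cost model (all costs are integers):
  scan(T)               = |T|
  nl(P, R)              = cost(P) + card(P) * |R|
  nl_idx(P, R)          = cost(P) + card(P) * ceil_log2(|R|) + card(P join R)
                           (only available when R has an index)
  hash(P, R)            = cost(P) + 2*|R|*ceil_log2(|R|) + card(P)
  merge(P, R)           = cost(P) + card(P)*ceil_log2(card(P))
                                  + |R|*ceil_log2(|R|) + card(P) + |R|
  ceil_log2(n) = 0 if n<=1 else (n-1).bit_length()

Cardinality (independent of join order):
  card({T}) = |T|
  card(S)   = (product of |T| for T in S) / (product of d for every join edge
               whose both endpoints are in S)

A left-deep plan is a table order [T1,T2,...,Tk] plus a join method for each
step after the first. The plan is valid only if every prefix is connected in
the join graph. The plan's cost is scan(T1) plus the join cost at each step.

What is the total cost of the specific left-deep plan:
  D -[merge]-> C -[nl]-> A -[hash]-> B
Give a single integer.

85180

step 1: scan D: cost=60, card=60
step 2: join C via merge
    card(P join C) = 60*100/(4) = 1500
    cost = 60 + 60*6 + 100*7 + 60 + 100 = 1280
step 3: join A via nl
    card(P join A) = 1500*50/(10) = 7500
    cost = 1280 + 1500*50 = 76280
step 4: join B via hash
    card(P join B) = 7500*100/(100) = 7500
    cost = 76280 + 2*100*7 + 7500 = 85180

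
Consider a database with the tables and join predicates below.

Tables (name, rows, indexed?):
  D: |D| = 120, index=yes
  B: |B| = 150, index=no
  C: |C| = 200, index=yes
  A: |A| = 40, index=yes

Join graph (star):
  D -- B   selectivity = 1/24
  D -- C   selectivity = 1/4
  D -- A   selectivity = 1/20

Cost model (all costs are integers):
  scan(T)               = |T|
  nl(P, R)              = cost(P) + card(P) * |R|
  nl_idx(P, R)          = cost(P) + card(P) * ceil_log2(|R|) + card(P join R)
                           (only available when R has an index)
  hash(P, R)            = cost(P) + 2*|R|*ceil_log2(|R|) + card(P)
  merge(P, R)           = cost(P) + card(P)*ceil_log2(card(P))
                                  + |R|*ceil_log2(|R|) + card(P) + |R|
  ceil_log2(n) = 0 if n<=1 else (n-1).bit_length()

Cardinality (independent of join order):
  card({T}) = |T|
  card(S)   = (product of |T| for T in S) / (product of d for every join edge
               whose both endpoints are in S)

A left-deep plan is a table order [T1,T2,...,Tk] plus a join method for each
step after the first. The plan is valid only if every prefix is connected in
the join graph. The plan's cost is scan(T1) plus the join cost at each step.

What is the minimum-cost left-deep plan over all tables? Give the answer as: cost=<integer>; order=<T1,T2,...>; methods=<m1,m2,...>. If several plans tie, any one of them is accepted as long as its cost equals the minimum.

cost=7880; order=B,D,A,C; methods=nl_idx,hash,hash

Selinger DP (subsets sized 1..n):
  {D}: scan cost=120, card=120
  {B}: scan cost=150, card=150
  {C}: scan cost=200, card=200
  {A}: scan cost=40, card=40
  {BD}: card=750; try (D,nl_idx)→1950, (D,hash)→1980, (B,merge)→2430, (D,merge)→2460, (B,hash)→2640, (B,nl)→18120 …(+1); best=1950 via (D,nl_idx)
  {CD}: card=6000; try (D,hash)→2080, (C,merge)→2880, (D,merge)→2960, (C,hash)→3440, (C,nl_idx)→7080, (D,nl_idx)→7600 …(+2); best=2080 via (D,hash)
  {AD}: card=240; try (D,nl_idx)→560, (A,hash)→720, (A,nl_idx)→1080, (D,merge)→1280, (A,merge)→1360, (D,hash)→1760 …(+2); best=560 via (D,nl_idx)
  {BCD}: card=37500; try (C,hash)→5900, (B,hash)→10480, (C,merge)→12000, (C,nl_idx)→45450, (B,merge)→87430, (C,nl)→151950 …(+1); best=5900 via (C,hash)
  {ABD}: card=1500; try (A,hash)→3180, (B,hash)→3200, (B,merge)→4070, (A,nl_idx)→7950, (A,merge)→10480, (A,nl)→31950 …(+1); best=3180 via (A,hash)
  {ACD}: card=12000; try (C,hash)→4000, (C,merge)→4520, (A,hash)→8560, (C,nl_idx)→14480, (C,nl)→48560, (A,nl_idx)→50080 …(+2); best=4000 via (C,hash)
  {ABCD}: card=75000; try (C,hash)→7880, (B,hash)→18400, (C,merge)→22980, (A,hash)→43880, (C,nl_idx)→90180, (B,merge)→185350 …(+5); best=7880 via (C,hash)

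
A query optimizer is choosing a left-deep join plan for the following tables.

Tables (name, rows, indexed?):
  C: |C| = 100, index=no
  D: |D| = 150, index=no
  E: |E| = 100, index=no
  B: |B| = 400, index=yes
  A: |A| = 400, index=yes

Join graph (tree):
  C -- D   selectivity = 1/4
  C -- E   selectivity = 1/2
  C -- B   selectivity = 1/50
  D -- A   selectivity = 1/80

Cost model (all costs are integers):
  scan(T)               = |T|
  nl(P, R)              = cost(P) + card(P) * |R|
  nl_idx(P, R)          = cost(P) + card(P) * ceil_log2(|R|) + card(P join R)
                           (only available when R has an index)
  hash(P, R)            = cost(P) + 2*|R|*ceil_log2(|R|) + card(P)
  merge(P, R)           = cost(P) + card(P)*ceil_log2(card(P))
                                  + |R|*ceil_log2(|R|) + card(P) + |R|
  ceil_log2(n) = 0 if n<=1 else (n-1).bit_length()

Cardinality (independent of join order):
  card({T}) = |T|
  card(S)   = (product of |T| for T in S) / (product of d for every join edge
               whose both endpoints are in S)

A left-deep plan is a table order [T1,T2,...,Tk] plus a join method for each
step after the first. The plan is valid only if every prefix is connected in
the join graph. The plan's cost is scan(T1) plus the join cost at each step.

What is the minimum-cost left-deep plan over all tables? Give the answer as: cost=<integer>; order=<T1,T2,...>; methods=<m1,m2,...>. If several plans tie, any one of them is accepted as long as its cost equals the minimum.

cost=181750; order=D,A,C,B,E; methods=nl_idx,hash,hash,hash

Selinger DP (subsets sized 1..n):
  {C}: scan cost=100, card=100
  {D}: scan cost=150, card=150
  {E}: scan cost=100, card=100
  {B}: scan cost=400, card=400
  {A}: scan cost=400, card=400
  {CD}: card=3750; try (C,hash)→1700, (D,merge)→2250, (C,merge)→2300, (D,hash)→2600, (D,nl)→15100, (C,nl)→15150; best=1700 via (C,hash)
  {CE}: card=5000; try (E,hash)→1600, (C,hash)→1600, (E,merge)→1700, (C,merge)→1700, (E,nl)→10100, (C,nl)→10100; best=1600 via (E,hash)
  {BC}: card=800; try (B,nl_idx)→1800, (C,hash)→2200, (B,merge)→4900, (C,merge)→5200, (B,hash)→7400, (B,nl)→40100 …(+1); best=1800 via (B,nl_idx)
  {AD}: card=750; try (A,nl_idx)→2250, (D,hash)→3200, (A,merge)→5500, (D,merge)→5750, (A,hash)→7500, (A,nl)→60150 …(+1); best=2250 via (A,nl_idx)
  {CDE}: card=187500; try (E,hash)→6850, (D,hash)→9000, (E,merge)→51250, (D,merge)→72950, (E,nl)→376700, (D,nl)→751600; best=6850 via (E,hash)
  {BCD}: card=30000; try (D,hash)→5000, (D,merge)→11950, (B,hash)→12650, (B,merge)→54450, (B,nl_idx)→65450, (D,nl)→121800 …(+1); best=5000 via (D,hash)
  {ACD}: card=18750; try (C,hash)→4400, (C,merge)→11300, (A,hash)→12650, (A,nl_idx)→54200, (A,merge)→54450, (C,nl)→77250 …(+1); best=4400 via (C,hash)
  {BCE}: card=40000; try (E,hash)→4000, (E,merge)→11400, (B,hash)→13800, (B,merge)→75600, (E,nl)→81800, (B,nl_idx)→86600 …(+1); best=4000 via (E,hash)
  {BCDE}: card=1500000; try (E,hash)→36400, (D,hash)→46400, (B,hash)→201550, (E,merge)→485800, (D,merge)→685350, (E,nl)→3005000 …(+4); best=36400 via (E,hash)
  {ACDE}: card=937500; try (E,hash)→24550, (A,hash)→201550, (E,merge)→305200, (E,nl)→1879400, (A,nl_idx)→2631850, (A,merge)→3573350 …(+1); best=24550 via (E,hash)
  {ABCD}: card=150000; try (B,hash)→30350, (A,hash)→42200, (B,merge)→308400, (B,nl_idx)→323150, (A,nl_idx)→425000, (A,merge)→489000 …(+2); best=30350 via (B,hash)
  {ABCDE}: card=7500000; try (E,hash)→181750, (B,hash)→969250, (A,hash)→1543600, (E,merge)→2881150, (E,nl)→15030350, (B,nl_idx)→15962050 …(+5); best=181750 via (E,hash)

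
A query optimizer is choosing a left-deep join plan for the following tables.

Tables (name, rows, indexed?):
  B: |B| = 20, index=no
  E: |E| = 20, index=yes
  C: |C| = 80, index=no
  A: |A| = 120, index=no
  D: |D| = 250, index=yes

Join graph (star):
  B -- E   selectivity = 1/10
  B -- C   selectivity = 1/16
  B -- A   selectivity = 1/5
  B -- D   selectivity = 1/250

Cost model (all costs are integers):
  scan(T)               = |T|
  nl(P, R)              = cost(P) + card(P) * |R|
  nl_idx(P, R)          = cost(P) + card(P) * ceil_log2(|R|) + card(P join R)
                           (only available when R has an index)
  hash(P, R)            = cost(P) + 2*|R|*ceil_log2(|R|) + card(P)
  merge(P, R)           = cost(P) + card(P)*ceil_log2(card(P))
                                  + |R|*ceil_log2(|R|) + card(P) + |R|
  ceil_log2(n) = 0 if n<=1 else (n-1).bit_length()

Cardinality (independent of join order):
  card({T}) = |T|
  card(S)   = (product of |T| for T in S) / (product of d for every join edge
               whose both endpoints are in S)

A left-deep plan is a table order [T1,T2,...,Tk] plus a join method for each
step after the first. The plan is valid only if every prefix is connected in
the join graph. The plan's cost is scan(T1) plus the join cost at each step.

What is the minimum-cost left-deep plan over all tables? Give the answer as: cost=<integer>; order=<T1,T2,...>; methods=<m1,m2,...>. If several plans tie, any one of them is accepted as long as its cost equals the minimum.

cost=3140; order=B,D,C,E,A; methods=nl_idx,merge,hash,hash

Selinger DP (subsets sized 1..n):
  {B}: scan cost=20, card=20
  {E}: scan cost=20, card=20
  {C}: scan cost=80, card=80
  {A}: scan cost=120, card=120
  {D}: scan cost=250, card=250
  {BE}: card=40; try (E,nl_idx)→160, (E,hash)→240, (B,hash)→240, (E,merge)→260, (B,merge)→260, (E,nl)→420 …(+1); best=160 via (E,nl_idx)
  {BC}: card=100; try (B,hash)→360, (C,merge)→780, (B,merge)→840, (C,hash)→1160, (C,nl)→1620, (B,nl)→1680; best=360 via (B,hash)
  {AB}: card=480; try (B,hash)→440, (A,merge)→1100, (B,merge)→1200, (A,hash)→1720, (A,nl)→2420, (B,nl)→2520; best=440 via (B,hash)
  {BD}: card=20; try (D,nl_idx)→200, (B,hash)→700, (D,merge)→2390, (B,merge)→2620, (D,hash)→4040, (D,nl)→5020 …(+1); best=200 via (D,nl_idx)
  {BCE}: card=200; try (E,hash)→660, (E,nl_idx)→1060, (C,merge)→1080, (E,merge)→1280, (C,hash)→1320, (E,nl)→2360 …(+1); best=660 via (E,hash)
  {ABE}: card=960; try (E,hash)→1120, (A,merge)→1400, (A,hash)→1880, (E,nl_idx)→3800, (A,nl)→4960, (E,merge)→5360 …(+1); best=1120 via (E,hash)
  {BDE}: card=40; try (E,nl_idx)→340, (E,hash)→420, (E,merge)→440, (D,nl_idx)→520, (E,nl)→600, (D,merge)→2690 …(+2); best=340 via (E,nl_idx)
  {ABC}: card=2400; try (C,hash)→2040, (A,merge)→2120, (A,hash)→2140, (C,merge)→5880, (A,nl)→12360, (C,nl)→38840; best=2040 via (C,hash)
  {BCD}: card=100; try (C,merge)→960, (D,nl_idx)→1260, (C,hash)→1340, (C,nl)→1800, (D,merge)→3410, (D,hash)→4460 …(+1); best=960 via (C,merge)
  {ABD}: card=480; try (A,merge)→1280, (A,hash)→1900, (A,nl)→2600, (D,nl_idx)→4760, (D,hash)→4920, (D,merge)→7490 …(+1); best=1280 via (A,merge)
  {ABCE}: card=4800; try (A,hash)→2540, (C,hash)→3200, (A,merge)→3420, (E,hash)→4640, (C,merge)→12320, (E,nl_idx)→18840 …(+4); best=2540 via (A,hash)
  {BCDE}: card=200; try (E,hash)→1260, (C,merge)→1260, (C,hash)→1500, (E,nl_idx)→1660, (E,merge)→1880, (D,nl_idx)→2460 …(+5); best=1260 via (E,hash)
  {ABDE}: card=960; try (A,merge)→1580, (E,hash)→1960, (A,hash)→2060, (E,nl_idx)→4640, (A,nl)→5140, (D,hash)→6080 …(+5); best=1580 via (A,merge)
  {ABCD}: card=2400; try (A,merge)→2720, (A,hash)→2740, (C,hash)→2880, (C,merge)→6720, (D,hash)→8440, (A,nl)→12960 …(+4); best=2720 via (A,merge)
  {ABCDE}: card=4800; try (A,hash)→3140, (C,hash)→3660, (A,merge)→4020, (E,hash)→5320, (D,hash)→11340, (C,merge)→12780 …(+8); best=3140 via (A,hash)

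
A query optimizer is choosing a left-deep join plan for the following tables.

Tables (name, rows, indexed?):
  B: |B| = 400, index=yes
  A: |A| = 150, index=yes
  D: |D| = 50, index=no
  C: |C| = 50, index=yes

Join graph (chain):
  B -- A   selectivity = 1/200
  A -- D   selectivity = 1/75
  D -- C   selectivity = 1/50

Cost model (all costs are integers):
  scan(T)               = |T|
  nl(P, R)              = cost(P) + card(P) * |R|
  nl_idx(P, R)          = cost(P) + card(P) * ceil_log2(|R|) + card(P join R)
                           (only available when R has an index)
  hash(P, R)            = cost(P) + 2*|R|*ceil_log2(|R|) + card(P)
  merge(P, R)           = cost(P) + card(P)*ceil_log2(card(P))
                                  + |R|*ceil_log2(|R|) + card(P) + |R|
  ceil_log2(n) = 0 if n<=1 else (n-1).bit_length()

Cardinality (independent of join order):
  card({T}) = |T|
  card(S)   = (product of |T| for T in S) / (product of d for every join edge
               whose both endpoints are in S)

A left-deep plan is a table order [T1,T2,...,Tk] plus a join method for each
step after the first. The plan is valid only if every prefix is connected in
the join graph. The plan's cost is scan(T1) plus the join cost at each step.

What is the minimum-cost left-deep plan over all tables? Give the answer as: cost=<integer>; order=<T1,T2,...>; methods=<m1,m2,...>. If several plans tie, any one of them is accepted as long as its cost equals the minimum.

Selinger DP (subsets sized 1..n):
  {B}: scan cost=400, card=400
  {A}: scan cost=150, card=150
  {D}: scan cost=50, card=50
  {C}: scan cost=50, card=50
  {AB}: card=300; try (B,nl_idx)→1800, (A,hash)→3200, (A,nl_idx)→3900, (B,merge)→5500, (A,merge)→5750, (B,hash)→7500 …(+2); best=1800 via (B,nl_idx)
  {AD}: card=100; try (A,nl_idx)→550, (D,hash)→900, (A,merge)→1750, (D,merge)→1850, (A,hash)→2500, (A,nl)→7550 …(+1); best=550 via (A,nl_idx)
  {CD}: card=50; try (C,nl_idx)→400, (D,hash)→700, (C,hash)→700, (D,merge)→750, (C,merge)→750, (D,nl)→2550 …(+1); best=400 via (C,nl_idx)
  {ABD}: card=200; try (B,nl_idx)→1650, (D,hash)→2700, (D,merge)→5150, (B,merge)→5350, (B,hash)→7850, (D,nl)→16800 …(+1); best=1650 via (B,nl_idx)
  {ACD}: card=100; try (A,nl_idx)→900, (C,hash)→1250, (C,nl_idx)→1250, (C,merge)→1700, (A,merge)→2100, (A,hash)→2850 …(+2); best=900 via (A,nl_idx)
  {ABCD}: card=200; try (B,nl_idx)→2000, (C,hash)→2450, (C,nl_idx)→3050, (C,merge)→3800, (B,merge)→5700, (B,hash)→8200 …(+2); best=2000 via (B,nl_idx)

cost=2000; order=D,C,A,B; methods=nl_idx,nl_idx,nl_idx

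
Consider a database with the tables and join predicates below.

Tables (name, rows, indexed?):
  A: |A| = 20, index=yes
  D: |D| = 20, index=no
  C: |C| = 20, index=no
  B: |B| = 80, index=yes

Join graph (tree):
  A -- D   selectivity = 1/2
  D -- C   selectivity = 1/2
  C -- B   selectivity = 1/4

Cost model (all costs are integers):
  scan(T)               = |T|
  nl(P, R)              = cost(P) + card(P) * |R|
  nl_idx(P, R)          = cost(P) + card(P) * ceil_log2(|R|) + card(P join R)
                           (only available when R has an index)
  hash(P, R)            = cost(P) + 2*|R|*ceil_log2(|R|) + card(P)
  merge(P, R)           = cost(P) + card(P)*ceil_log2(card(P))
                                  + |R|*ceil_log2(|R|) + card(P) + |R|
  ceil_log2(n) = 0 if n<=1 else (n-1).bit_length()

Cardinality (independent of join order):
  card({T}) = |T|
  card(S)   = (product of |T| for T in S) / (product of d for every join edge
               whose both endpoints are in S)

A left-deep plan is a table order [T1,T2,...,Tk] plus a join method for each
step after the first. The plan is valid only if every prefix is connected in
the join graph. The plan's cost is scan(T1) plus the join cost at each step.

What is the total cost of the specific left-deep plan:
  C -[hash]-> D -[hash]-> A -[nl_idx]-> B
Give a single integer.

54640

step 1: scan C: cost=20, card=20
step 2: join D via hash
    card(P join D) = 20*20/(2) = 200
    cost = 20 + 2*20*5 + 20 = 240
step 3: join A via hash
    card(P join A) = 200*20/(2) = 2000
    cost = 240 + 2*20*5 + 200 = 640
step 4: join B via nl_idx
    card(P join B) = 2000*80/(4) = 40000
    cost = 640 + 2000*7 + 40000 = 54640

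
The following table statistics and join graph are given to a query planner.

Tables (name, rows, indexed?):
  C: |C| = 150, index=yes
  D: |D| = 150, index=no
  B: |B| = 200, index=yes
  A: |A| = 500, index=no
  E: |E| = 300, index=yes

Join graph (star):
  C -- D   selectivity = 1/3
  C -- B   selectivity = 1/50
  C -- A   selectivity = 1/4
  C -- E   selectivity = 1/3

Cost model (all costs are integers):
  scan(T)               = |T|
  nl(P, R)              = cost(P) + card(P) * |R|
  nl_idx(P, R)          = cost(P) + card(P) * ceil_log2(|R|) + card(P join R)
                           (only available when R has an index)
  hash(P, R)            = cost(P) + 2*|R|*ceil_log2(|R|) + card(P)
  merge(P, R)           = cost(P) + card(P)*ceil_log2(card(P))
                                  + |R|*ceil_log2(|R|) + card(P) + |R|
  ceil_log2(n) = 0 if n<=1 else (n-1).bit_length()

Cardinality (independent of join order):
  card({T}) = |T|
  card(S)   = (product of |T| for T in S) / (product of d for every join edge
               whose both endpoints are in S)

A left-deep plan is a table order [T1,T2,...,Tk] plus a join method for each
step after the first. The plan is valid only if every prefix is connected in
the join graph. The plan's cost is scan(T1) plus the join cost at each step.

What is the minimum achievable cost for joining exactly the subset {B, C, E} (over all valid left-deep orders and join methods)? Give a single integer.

7950

Selinger DP over subsets of {B,C,E}:
  {C}: scan cost=150, card=150
  {B}: scan cost=200, card=200
  {E}: scan cost=300, card=300
  {BC}: card=600; try (B,nl_idx)→1950, (C,nl_idx)→2400, (C,hash)→2800, (B,merge)→3300, (C,merge)→3350, (B,hash)→3500 …(+2); best=1950 via (B,nl_idx)
  {CE}: card=15000; try (C,hash)→3000, (E,merge)→4500, (C,merge)→4650, (E,hash)→5700, (E,nl_idx)→16500, (C,nl_idx)→17700 …(+2); best=3000 via (C,hash)
  {BCE}: card=60000; try (E,hash)→7950, (E,merge)→11550, (B,hash)→21200, (E,nl_idx)→67350, (E,nl)→181950, (B,nl_idx)→183000 …(+2); best=7950 via (E,hash)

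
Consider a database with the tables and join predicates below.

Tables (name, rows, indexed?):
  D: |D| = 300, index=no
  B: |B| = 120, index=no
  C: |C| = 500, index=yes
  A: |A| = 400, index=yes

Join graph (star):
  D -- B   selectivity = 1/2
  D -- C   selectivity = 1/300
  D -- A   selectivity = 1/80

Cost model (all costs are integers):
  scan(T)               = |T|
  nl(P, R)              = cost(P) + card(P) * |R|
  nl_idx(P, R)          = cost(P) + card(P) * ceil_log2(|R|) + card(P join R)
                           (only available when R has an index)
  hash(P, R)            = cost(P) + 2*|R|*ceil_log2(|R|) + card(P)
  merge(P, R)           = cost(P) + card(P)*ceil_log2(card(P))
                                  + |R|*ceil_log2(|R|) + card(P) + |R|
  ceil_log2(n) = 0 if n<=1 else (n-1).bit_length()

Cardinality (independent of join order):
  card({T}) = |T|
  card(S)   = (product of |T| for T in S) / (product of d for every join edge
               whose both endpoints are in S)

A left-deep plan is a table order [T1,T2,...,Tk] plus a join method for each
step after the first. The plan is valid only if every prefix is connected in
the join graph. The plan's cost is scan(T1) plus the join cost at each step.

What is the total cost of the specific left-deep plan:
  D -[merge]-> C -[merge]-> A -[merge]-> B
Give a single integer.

50760

step 1: scan D: cost=300, card=300
step 2: join C via merge
    card(P join C) = 300*500/(300) = 500
    cost = 300 + 300*9 + 500*9 + 300 + 500 = 8300
step 3: join A via merge
    card(P join A) = 500*400/(80) = 2500
    cost = 8300 + 500*9 + 400*9 + 500 + 400 = 17300
step 4: join B via merge
    card(P join B) = 2500*120/(2) = 150000
    cost = 17300 + 2500*12 + 120*7 + 2500 + 120 = 50760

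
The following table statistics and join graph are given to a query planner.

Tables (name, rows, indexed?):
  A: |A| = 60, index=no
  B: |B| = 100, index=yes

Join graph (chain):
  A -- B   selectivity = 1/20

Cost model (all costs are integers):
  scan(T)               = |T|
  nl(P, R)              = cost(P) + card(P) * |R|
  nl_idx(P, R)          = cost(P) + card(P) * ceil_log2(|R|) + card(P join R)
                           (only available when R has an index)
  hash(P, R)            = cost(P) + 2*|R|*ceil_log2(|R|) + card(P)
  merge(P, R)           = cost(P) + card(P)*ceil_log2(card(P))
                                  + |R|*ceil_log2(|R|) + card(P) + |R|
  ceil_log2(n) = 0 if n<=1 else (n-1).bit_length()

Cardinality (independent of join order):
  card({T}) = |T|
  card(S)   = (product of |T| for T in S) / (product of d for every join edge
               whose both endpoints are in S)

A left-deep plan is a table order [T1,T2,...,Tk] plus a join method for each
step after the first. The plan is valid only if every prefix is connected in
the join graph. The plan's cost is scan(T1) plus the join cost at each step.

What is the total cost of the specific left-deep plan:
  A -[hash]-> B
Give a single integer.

1520

step 1: scan A: cost=60, card=60
step 2: join B via hash
    card(P join B) = 60*100/(20) = 300
    cost = 60 + 2*100*7 + 60 = 1520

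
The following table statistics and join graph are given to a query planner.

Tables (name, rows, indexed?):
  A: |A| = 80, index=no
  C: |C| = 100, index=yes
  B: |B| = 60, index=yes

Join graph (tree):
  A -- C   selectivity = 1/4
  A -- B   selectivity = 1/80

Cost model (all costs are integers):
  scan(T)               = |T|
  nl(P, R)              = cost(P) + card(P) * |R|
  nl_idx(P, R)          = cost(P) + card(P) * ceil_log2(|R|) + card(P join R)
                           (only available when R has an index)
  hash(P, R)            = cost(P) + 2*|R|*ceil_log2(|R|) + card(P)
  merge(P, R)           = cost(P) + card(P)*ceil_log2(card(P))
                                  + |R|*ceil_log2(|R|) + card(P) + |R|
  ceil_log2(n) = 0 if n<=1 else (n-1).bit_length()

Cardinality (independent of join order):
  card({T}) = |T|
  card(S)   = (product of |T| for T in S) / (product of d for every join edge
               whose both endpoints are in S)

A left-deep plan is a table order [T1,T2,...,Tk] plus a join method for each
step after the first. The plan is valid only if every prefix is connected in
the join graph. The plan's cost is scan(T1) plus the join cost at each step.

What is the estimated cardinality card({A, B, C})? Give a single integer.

1500

Tables in S: A(80), B(60), C(100)
Edges inside S: A-C(d=4), A-B(d=80)
numerator = 80 * 60 * 100 = 480000
denominator = 4 * 80 = 320
card(S) = 480000 / 320 = 1500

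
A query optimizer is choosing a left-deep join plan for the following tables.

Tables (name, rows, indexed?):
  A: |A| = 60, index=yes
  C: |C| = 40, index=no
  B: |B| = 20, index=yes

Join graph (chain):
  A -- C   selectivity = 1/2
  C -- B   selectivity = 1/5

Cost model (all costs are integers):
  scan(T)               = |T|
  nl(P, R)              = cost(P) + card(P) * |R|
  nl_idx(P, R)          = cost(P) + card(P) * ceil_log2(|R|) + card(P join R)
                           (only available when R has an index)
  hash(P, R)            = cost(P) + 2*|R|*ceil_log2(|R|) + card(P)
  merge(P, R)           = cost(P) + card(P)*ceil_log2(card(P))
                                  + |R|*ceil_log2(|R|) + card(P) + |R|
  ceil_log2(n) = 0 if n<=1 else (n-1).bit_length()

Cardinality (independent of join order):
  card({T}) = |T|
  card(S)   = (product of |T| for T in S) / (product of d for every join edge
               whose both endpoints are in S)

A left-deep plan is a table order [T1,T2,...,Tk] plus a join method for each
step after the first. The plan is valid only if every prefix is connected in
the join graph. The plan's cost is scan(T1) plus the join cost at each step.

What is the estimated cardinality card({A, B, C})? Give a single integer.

Tables in S: A(60), B(20), C(40)
Edges inside S: A-C(d=2), C-B(d=5)
numerator = 60 * 20 * 40 = 48000
denominator = 2 * 5 = 10
card(S) = 48000 / 10 = 4800

4800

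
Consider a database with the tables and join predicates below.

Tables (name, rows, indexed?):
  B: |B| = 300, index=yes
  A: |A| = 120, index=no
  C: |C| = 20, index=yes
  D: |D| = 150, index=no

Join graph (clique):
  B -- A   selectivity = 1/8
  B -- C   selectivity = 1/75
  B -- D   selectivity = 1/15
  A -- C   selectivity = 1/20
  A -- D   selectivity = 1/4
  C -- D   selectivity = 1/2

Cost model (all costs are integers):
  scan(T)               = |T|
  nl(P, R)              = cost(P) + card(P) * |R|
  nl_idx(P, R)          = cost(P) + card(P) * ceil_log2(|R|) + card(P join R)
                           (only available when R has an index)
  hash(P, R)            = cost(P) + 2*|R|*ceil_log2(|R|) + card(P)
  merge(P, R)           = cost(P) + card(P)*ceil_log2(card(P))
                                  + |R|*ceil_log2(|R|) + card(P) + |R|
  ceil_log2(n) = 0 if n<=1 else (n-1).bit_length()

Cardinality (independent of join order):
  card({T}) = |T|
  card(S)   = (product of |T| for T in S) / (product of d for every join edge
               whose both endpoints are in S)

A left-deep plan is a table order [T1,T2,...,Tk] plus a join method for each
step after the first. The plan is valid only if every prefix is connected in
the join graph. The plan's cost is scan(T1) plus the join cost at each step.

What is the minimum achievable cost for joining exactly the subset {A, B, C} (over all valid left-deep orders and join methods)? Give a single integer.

1580

Selinger DP over subsets of {A,B,C}:
  {B}: scan cost=300, card=300
  {A}: scan cost=120, card=120
  {C}: scan cost=20, card=20
  {AB}: card=4500; try (A,hash)→2280, (B,merge)→4080, (A,merge)→4260, (B,hash)→5640, (B,nl_idx)→5700, (B,nl)→36120 …(+1); best=2280 via (A,hash)
  {BC}: card=80; try (B,nl_idx)→280, (C,hash)→800, (C,nl_idx)→1880, (B,merge)→3140, (C,merge)→3420, (B,hash)→5440 …(+2); best=280 via (B,nl_idx)
  {AC}: card=120; try (C,hash)→440, (C,nl_idx)→840, (A,merge)→1100, (C,merge)→1200, (A,hash)→1720, (A,nl)→2420 …(+1); best=440 via (C,hash)
  {ABC}: card=60; try (B,nl_idx)→1580, (A,merge)→1880, (A,hash)→2040, (B,merge)→4400, (B,hash)→5960, (C,hash)→6980 …(+5); best=1580 via (B,nl_idx)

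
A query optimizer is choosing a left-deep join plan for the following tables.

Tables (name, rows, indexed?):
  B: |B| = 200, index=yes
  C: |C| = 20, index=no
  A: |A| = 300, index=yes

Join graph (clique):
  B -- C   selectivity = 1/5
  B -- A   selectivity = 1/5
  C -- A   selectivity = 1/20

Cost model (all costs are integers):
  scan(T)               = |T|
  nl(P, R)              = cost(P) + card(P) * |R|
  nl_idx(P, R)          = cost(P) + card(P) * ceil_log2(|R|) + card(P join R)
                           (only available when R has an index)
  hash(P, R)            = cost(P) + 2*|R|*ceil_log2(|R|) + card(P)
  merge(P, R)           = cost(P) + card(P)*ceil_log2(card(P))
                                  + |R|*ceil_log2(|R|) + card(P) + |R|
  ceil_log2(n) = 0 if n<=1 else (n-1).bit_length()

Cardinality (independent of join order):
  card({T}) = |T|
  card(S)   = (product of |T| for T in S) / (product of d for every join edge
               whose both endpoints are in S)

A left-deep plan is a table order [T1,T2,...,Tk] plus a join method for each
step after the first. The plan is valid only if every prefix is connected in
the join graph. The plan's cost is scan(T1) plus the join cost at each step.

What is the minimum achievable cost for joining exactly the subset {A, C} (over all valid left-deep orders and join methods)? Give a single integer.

Selinger DP over subsets of {A,C}:
  {C}: scan cost=20, card=20
  {A}: scan cost=300, card=300
  {AC}: card=300; try (A,nl_idx)→500, (C,hash)→800, (A,merge)→3140, (C,merge)→3420, (A,hash)→5440, (A,nl)→6020 …(+1); best=500 via (A,nl_idx)

500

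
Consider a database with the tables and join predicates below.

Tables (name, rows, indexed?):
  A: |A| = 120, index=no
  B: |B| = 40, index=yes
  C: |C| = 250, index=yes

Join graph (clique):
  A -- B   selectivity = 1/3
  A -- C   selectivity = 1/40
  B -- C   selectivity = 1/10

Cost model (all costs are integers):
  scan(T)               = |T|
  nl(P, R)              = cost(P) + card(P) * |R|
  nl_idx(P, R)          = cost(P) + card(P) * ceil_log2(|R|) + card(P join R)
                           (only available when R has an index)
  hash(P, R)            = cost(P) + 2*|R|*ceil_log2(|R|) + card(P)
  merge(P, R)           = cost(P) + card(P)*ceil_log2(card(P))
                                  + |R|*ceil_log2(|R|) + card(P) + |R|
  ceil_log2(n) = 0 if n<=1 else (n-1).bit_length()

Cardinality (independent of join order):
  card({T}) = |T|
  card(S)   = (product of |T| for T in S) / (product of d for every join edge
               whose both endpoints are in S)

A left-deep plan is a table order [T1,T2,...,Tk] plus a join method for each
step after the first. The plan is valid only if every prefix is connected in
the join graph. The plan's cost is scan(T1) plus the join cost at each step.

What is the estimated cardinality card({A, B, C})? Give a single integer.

1000

Tables in S: A(120), B(40), C(250)
Edges inside S: A-B(d=3), A-C(d=40), B-C(d=10)
numerator = 120 * 40 * 250 = 1200000
denominator = 3 * 40 * 10 = 1200
card(S) = 1200000 / 1200 = 1000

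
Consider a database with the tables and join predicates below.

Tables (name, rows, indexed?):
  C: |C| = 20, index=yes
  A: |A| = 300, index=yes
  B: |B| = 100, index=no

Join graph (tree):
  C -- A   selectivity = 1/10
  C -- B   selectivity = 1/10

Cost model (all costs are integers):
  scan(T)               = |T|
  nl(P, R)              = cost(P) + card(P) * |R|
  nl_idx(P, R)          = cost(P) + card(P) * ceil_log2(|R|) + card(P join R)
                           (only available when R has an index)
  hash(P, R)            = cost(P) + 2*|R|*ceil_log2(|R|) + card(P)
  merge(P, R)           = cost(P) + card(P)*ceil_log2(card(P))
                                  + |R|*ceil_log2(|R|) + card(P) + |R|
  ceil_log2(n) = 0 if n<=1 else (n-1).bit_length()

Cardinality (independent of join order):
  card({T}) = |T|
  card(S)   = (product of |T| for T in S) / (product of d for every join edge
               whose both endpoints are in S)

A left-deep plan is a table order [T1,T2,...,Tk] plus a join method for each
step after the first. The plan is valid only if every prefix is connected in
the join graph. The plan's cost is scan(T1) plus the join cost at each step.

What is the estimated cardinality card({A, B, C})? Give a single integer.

6000

Tables in S: A(300), B(100), C(20)
Edges inside S: C-A(d=10), C-B(d=10)
numerator = 300 * 100 * 20 = 600000
denominator = 10 * 10 = 100
card(S) = 600000 / 100 = 6000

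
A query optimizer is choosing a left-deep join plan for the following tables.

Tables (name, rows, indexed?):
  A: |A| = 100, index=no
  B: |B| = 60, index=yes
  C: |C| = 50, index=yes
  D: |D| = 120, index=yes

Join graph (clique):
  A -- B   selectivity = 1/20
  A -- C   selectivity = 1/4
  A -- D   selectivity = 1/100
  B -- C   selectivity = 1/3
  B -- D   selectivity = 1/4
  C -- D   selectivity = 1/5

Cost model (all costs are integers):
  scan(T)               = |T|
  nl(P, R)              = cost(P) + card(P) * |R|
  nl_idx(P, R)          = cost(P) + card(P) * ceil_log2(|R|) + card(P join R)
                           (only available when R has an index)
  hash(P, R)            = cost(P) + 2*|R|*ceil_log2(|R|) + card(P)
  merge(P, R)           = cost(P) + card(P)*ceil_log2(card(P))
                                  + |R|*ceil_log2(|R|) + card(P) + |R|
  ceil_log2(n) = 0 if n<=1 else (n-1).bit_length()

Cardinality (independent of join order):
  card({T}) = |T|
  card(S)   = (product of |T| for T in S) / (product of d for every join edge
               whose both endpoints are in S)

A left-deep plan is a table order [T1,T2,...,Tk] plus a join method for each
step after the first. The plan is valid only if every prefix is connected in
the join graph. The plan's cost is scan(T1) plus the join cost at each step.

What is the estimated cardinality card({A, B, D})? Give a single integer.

Tables in S: A(100), B(60), D(120)
Edges inside S: A-B(d=20), A-D(d=100), B-D(d=4)
numerator = 100 * 60 * 120 = 720000
denominator = 20 * 100 * 4 = 8000
card(S) = 720000 / 8000 = 90

90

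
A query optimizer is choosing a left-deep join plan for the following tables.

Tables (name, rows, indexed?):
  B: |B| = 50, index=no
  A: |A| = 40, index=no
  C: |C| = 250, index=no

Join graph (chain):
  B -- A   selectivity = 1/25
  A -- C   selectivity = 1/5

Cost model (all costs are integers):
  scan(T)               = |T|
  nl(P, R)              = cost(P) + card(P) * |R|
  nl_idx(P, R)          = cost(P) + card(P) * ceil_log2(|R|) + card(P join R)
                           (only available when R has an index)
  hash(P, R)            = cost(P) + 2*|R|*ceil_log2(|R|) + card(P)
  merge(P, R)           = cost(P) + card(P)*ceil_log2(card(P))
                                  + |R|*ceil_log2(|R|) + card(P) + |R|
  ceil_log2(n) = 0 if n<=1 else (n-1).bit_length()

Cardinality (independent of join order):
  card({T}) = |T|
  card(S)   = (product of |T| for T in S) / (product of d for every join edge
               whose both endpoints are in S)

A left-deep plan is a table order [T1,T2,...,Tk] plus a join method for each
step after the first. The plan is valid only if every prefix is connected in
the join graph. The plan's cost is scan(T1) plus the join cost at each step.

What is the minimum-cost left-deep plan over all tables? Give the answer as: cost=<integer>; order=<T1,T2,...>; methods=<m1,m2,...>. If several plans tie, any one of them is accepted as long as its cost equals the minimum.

cost=3470; order=B,A,C; methods=hash,merge

Selinger DP (subsets sized 1..n):
  {B}: scan cost=50, card=50
  {A}: scan cost=40, card=40
  {C}: scan cost=250, card=250
  {AB}: card=80; try (A,hash)→580, (B,merge)→670, (B,hash)→680, (A,merge)→680, (B,nl)→2040, (A,nl)→2050; best=580 via (A,hash)
  {AC}: card=2000; try (A,hash)→980, (C,merge)→2570, (A,merge)→2780, (C,hash)→4080, (C,nl)→10040, (A,nl)→10250; best=980 via (A,hash)
  {ABC}: card=4000; try (C,merge)→3470, (B,hash)→3580, (C,hash)→4660, (C,nl)→20580, (B,merge)→25330, (B,nl)→100980; best=3470 via (C,merge)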